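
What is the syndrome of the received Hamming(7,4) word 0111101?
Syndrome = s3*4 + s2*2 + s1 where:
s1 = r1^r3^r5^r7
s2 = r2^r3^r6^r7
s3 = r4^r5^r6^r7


s1=1, s2=1, s3=1

Syndrome = 7 (error at position 7)


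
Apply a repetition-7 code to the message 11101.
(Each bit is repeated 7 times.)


Each bit -> 7 copies

11111111111111111111100000001111111


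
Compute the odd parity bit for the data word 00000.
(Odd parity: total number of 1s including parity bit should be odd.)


Number of 1s in data: 0
Parity bit: 1

1


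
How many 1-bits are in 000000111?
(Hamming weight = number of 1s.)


Counting 1s in 000000111

3


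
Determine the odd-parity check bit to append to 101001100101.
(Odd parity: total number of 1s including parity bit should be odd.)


Number of 1s in data: 6
Parity bit: 1

1


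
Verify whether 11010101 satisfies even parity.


Number of 1s: 5

No, parity error (5 ones)


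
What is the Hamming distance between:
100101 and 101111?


XOR: 001010
Count of 1s: 2

2


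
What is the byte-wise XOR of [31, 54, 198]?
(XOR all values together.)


XOR chain: 31 ^ 54 ^ 198 = 239

239


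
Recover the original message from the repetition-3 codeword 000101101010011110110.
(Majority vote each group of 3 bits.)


Groups: 000, 101, 101, 010, 011, 110, 110
Majority votes: 0110111

0110111


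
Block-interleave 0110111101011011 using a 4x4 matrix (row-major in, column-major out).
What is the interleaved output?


Matrix:
  0110
  1111
  0101
  1011
Read columns: 0101111011010111

0101111011010111


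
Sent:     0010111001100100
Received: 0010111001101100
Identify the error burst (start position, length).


XOR: 0000000000001000

Burst at position 12, length 1


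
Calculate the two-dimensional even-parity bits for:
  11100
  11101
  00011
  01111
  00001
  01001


Row parities: 100010
Column parities: 00101

Row P: 100010, Col P: 00101, Corner: 0


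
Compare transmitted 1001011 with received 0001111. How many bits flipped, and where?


XOR: 1000100

2 error(s) at position(s): 0, 4


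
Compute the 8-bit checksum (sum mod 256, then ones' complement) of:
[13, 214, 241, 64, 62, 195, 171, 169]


Sum = 1129 mod 256 = 105
Complement = 150

150


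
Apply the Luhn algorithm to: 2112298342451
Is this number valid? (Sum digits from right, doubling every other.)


Luhn sum = 48
48 mod 10 = 8

Invalid (Luhn sum mod 10 = 8)


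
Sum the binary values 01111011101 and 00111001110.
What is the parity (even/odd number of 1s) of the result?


01111011101 = 989
00111001110 = 462
Sum = 1451 = 10110101011
1s count = 7

odd parity (7 ones in 10110101011)


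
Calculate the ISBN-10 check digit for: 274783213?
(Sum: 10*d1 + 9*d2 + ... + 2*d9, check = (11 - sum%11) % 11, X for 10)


Weighted sum: 244
244 mod 11 = 2

Check digit: 9


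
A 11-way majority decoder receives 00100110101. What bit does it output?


Ones: 5 out of 11
Threshold: 6

0 (5/11 voted 1)


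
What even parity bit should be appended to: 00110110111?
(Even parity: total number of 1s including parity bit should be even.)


Number of 1s in data: 7
Parity bit: 1

1


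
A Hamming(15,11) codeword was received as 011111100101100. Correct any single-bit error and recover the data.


Syndrome = 10: error at position 10

Data: 11110001100 (corrected bit 10)


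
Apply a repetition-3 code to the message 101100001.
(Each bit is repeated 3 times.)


Each bit -> 3 copies

111000111111000000000000111


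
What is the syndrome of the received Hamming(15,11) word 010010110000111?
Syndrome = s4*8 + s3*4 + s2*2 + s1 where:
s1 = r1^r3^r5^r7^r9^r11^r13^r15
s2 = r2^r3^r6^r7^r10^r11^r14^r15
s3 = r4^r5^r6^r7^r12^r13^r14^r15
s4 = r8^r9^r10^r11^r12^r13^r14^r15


s1=0, s2=0, s3=1, s4=0

Syndrome = 4 (error at position 4)


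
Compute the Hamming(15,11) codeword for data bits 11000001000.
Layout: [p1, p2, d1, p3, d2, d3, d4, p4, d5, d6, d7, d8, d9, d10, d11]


Parity bits: p1=0, p2=1, p3=0, p4=1

011010010001000


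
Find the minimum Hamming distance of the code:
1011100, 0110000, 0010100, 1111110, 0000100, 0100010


Comparing all pairs, minimum distance: 1
Can detect 0 errors, correct 0 errors

1


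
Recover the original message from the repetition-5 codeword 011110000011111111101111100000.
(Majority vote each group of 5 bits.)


Groups: 01111, 00000, 11111, 11110, 11111, 00000
Majority votes: 101110

101110


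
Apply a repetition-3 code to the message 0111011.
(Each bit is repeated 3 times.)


Each bit -> 3 copies

000111111111000111111


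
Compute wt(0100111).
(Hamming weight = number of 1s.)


Counting 1s in 0100111

4


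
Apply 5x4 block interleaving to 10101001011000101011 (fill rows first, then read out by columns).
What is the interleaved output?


Matrix:
  1010
  1001
  0110
  0010
  1011
Read columns: 11001001001011101001

11001001001011101001


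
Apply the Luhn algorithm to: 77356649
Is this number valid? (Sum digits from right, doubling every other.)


Luhn sum = 49
49 mod 10 = 9

Invalid (Luhn sum mod 10 = 9)


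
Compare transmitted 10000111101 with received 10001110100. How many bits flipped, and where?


XOR: 00001001001

3 error(s) at position(s): 4, 7, 10


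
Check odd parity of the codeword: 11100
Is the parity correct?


Number of 1s: 3

Yes, parity is correct (3 ones)


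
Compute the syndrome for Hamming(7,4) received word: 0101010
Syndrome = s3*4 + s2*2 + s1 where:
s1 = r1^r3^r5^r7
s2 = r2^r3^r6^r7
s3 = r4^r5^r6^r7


s1=0, s2=0, s3=0

Syndrome = 0 (no error)


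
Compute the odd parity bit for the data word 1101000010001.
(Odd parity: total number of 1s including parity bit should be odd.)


Number of 1s in data: 5
Parity bit: 0

0


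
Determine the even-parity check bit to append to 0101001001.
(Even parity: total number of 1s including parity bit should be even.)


Number of 1s in data: 4
Parity bit: 0

0


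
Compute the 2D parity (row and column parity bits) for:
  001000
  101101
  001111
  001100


Row parities: 1000
Column parities: 100110

Row P: 1000, Col P: 100110, Corner: 1


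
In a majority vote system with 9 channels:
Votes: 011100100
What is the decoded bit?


Ones: 4 out of 9
Threshold: 5

0 (4/9 voted 1)


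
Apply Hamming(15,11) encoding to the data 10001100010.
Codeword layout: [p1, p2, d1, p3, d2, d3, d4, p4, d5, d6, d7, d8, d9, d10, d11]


Parity bits: p1=0, p2=1, p3=1, p4=1

011100011100010


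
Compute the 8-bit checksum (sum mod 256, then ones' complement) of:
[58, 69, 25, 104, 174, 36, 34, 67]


Sum = 567 mod 256 = 55
Complement = 200

200


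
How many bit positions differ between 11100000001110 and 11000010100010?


XOR: 00100010101100
Count of 1s: 5

5


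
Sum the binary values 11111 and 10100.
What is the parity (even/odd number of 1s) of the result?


11111 = 31
10100 = 20
Sum = 51 = 110011
1s count = 4

even parity (4 ones in 110011)


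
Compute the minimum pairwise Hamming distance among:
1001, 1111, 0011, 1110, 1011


Comparing all pairs, minimum distance: 1
Can detect 0 errors, correct 0 errors

1


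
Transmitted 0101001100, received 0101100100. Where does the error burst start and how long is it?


XOR: 0000101000

Burst at position 4, length 3


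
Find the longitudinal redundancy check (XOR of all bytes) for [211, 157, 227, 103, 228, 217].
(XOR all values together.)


XOR chain: 211 ^ 157 ^ 227 ^ 103 ^ 228 ^ 217 = 247

247


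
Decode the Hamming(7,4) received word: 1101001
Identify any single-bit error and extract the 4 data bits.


Syndrome = 0: no error detected

Data: 0001 (no errors)


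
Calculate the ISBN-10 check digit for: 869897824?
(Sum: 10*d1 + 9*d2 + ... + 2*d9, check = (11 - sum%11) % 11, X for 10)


Weighted sum: 397
397 mod 11 = 1

Check digit: X


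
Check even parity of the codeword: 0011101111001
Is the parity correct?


Number of 1s: 8

Yes, parity is correct (8 ones)


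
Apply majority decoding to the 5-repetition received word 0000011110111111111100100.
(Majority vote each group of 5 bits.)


Groups: 00000, 11110, 11111, 11111, 00100
Majority votes: 01110

01110


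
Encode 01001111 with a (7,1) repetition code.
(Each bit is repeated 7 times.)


Each bit -> 7 copies

00000001111111000000000000001111111111111111111111111111


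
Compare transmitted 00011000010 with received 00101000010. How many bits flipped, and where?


XOR: 00110000000

2 error(s) at position(s): 2, 3


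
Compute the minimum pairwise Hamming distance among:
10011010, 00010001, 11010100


Comparing all pairs, minimum distance: 4
Can detect 3 errors, correct 1 errors

4


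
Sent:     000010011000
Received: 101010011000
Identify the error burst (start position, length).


XOR: 101000000000

Burst at position 0, length 3


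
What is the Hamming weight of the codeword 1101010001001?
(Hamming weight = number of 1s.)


Counting 1s in 1101010001001

6


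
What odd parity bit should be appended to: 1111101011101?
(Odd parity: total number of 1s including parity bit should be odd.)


Number of 1s in data: 10
Parity bit: 1

1


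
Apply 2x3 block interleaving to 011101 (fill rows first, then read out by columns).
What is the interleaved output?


Matrix:
  011
  101
Read columns: 011011

011011


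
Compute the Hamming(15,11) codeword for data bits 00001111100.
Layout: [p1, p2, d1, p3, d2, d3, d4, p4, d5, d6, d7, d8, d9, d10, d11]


Parity bits: p1=1, p2=0, p3=0, p4=1

100000011111100


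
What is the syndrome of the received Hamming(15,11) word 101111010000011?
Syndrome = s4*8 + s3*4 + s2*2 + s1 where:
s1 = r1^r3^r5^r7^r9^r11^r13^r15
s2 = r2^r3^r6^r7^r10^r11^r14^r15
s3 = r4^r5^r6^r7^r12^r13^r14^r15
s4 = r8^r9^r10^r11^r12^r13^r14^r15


s1=0, s2=0, s3=1, s4=1

Syndrome = 12 (error at position 12)


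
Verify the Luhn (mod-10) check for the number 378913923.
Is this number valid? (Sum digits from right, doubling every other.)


Luhn sum = 48
48 mod 10 = 8

Invalid (Luhn sum mod 10 = 8)


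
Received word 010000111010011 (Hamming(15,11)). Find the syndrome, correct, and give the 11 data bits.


Syndrome = 14: error at position 14

Data: 00011010001 (corrected bit 14)


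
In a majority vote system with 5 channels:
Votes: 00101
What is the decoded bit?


Ones: 2 out of 5
Threshold: 3

0 (2/5 voted 1)


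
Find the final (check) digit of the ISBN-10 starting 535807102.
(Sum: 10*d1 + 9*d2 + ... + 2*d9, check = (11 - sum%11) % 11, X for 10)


Weighted sum: 216
216 mod 11 = 7

Check digit: 4


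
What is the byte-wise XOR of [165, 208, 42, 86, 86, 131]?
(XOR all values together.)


XOR chain: 165 ^ 208 ^ 42 ^ 86 ^ 86 ^ 131 = 220

220


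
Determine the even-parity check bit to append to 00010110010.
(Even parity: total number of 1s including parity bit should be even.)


Number of 1s in data: 4
Parity bit: 0

0


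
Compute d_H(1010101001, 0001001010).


XOR: 1011100011
Count of 1s: 6

6


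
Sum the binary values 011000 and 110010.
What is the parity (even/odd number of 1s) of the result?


011000 = 24
110010 = 50
Sum = 74 = 1001010
1s count = 3

odd parity (3 ones in 1001010)


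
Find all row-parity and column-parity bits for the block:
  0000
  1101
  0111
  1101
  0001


Row parities: 01111
Column parities: 0110

Row P: 01111, Col P: 0110, Corner: 0


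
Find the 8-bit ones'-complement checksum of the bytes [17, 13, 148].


Sum = 178 mod 256 = 178
Complement = 77

77


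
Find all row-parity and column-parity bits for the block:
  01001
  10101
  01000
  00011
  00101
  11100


Row parities: 011001
Column parities: 01110

Row P: 011001, Col P: 01110, Corner: 1


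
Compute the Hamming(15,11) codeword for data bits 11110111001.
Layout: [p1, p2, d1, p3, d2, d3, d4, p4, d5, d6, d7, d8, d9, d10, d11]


Parity bits: p1=1, p2=0, p3=1, p4=0

101111100111001


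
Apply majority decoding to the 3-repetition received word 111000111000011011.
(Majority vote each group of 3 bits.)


Groups: 111, 000, 111, 000, 011, 011
Majority votes: 101011

101011


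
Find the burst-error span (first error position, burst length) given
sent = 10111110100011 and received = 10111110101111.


XOR: 00000000001100

Burst at position 10, length 2


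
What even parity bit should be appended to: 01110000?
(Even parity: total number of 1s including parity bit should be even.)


Number of 1s in data: 3
Parity bit: 1

1


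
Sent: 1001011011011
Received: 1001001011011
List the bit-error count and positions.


XOR: 0000010000000

1 error(s) at position(s): 5


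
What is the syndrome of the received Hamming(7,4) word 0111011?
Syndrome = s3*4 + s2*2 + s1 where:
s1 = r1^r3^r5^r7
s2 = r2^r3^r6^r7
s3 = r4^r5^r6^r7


s1=0, s2=0, s3=1

Syndrome = 4 (error at position 4)


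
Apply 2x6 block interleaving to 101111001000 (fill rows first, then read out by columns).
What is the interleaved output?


Matrix:
  101111
  001000
Read columns: 100011101010

100011101010


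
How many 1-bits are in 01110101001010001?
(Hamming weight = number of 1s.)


Counting 1s in 01110101001010001

8


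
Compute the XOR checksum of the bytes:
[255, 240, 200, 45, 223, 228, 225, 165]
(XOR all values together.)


XOR chain: 255 ^ 240 ^ 200 ^ 45 ^ 223 ^ 228 ^ 225 ^ 165 = 149

149


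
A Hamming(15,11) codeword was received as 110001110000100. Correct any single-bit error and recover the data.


Syndrome = 7: error at position 7

Data: 00100000100 (corrected bit 7)


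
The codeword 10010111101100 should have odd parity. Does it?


Number of 1s: 8

No, parity error (8 ones)


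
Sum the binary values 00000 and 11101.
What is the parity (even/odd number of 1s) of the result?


00000 = 0
11101 = 29
Sum = 29 = 11101
1s count = 4

even parity (4 ones in 11101)


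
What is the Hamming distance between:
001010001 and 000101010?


XOR: 001111011
Count of 1s: 6

6


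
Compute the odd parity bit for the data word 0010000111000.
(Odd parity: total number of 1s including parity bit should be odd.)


Number of 1s in data: 4
Parity bit: 1

1


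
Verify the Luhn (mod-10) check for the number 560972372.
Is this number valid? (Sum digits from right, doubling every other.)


Luhn sum = 38
38 mod 10 = 8

Invalid (Luhn sum mod 10 = 8)


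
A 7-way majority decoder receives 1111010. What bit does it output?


Ones: 5 out of 7
Threshold: 4

1 (5/7 voted 1)


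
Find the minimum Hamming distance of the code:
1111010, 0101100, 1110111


Comparing all pairs, minimum distance: 3
Can detect 2 errors, correct 1 errors

3


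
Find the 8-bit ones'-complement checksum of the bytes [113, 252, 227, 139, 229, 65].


Sum = 1025 mod 256 = 1
Complement = 254

254


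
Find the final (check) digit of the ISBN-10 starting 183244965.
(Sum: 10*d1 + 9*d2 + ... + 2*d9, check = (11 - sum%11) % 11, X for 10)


Weighted sum: 228
228 mod 11 = 8

Check digit: 3


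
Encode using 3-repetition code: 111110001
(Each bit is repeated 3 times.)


Each bit -> 3 copies

111111111111111000000000111


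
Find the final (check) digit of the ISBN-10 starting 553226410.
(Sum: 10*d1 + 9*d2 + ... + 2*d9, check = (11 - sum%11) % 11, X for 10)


Weighted sum: 194
194 mod 11 = 7

Check digit: 4


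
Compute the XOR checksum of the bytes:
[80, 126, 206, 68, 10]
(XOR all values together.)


XOR chain: 80 ^ 126 ^ 206 ^ 68 ^ 10 = 174

174


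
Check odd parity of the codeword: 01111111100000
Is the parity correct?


Number of 1s: 8

No, parity error (8 ones)


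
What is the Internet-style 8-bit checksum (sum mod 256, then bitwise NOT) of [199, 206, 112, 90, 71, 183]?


Sum = 861 mod 256 = 93
Complement = 162

162


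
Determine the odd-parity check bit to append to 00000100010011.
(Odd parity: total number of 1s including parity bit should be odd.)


Number of 1s in data: 4
Parity bit: 1

1


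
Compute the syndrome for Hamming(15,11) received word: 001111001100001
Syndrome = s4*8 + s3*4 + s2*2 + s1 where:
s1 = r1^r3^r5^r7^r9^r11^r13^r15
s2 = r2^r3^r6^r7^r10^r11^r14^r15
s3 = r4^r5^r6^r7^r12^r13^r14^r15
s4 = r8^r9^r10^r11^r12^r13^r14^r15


s1=0, s2=0, s3=0, s4=1

Syndrome = 8 (error at position 8)


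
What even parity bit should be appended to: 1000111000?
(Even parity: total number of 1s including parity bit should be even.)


Number of 1s in data: 4
Parity bit: 0

0


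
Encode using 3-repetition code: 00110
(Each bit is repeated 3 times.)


Each bit -> 3 copies

000000111111000


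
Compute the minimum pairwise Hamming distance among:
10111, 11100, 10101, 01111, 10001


Comparing all pairs, minimum distance: 1
Can detect 0 errors, correct 0 errors

1


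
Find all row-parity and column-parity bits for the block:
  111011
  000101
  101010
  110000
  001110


Row parities: 10101
Column parities: 101010

Row P: 10101, Col P: 101010, Corner: 1


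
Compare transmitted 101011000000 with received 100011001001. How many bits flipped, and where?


XOR: 001000001001

3 error(s) at position(s): 2, 8, 11


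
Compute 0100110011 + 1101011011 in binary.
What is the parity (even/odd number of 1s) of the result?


0100110011 = 307
1101011011 = 859
Sum = 1166 = 10010001110
1s count = 5

odd parity (5 ones in 10010001110)


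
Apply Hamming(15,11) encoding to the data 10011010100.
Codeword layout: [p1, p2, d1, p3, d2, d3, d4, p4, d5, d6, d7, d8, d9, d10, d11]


Parity bits: p1=1, p2=1, p3=0, p4=1

111000111010100


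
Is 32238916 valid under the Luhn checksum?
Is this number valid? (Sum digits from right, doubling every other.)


Luhn sum = 39
39 mod 10 = 9

Invalid (Luhn sum mod 10 = 9)


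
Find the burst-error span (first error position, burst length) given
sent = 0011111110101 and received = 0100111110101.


XOR: 0111000000000

Burst at position 1, length 3


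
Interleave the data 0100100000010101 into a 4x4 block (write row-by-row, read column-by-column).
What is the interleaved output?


Matrix:
  0100
  1000
  0001
  0101
Read columns: 0100100100000011

0100100100000011


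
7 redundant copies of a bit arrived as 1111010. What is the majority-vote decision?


Ones: 5 out of 7
Threshold: 4

1 (5/7 voted 1)


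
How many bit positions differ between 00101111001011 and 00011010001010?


XOR: 00110101000001
Count of 1s: 5

5


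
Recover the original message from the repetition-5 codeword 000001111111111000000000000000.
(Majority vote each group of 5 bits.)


Groups: 00000, 11111, 11111, 00000, 00000, 00000
Majority votes: 011000

011000


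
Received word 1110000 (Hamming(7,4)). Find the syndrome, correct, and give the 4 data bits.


Syndrome = 0: no error detected

Data: 1000 (no errors)


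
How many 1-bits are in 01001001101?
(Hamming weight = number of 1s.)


Counting 1s in 01001001101

5


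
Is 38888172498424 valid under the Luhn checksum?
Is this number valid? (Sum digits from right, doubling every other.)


Luhn sum = 80
80 mod 10 = 0

Valid (Luhn sum mod 10 = 0)


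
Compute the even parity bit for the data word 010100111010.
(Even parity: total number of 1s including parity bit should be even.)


Number of 1s in data: 6
Parity bit: 0

0


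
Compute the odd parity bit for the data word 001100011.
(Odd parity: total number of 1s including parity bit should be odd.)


Number of 1s in data: 4
Parity bit: 1

1


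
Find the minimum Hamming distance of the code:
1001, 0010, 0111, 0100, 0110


Comparing all pairs, minimum distance: 1
Can detect 0 errors, correct 0 errors

1


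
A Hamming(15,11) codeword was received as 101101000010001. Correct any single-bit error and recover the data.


Syndrome = 4: error at position 4

Data: 10100010001 (corrected bit 4)


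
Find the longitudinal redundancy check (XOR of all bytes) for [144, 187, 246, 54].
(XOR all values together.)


XOR chain: 144 ^ 187 ^ 246 ^ 54 = 235

235


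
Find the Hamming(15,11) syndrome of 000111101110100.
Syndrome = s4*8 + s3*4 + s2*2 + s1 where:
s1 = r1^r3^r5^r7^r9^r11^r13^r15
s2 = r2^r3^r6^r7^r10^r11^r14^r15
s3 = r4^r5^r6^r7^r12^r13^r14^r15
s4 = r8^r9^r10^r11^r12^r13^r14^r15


s1=1, s2=0, s3=1, s4=0

Syndrome = 5 (error at position 5)


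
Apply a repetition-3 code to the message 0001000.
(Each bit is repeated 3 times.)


Each bit -> 3 copies

000000000111000000000


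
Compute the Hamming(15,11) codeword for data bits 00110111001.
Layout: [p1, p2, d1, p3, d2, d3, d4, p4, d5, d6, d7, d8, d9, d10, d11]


Parity bits: p1=1, p2=1, p3=0, p4=0

110001100111001


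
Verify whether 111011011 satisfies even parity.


Number of 1s: 7

No, parity error (7 ones)


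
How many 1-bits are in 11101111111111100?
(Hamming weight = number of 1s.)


Counting 1s in 11101111111111100

14


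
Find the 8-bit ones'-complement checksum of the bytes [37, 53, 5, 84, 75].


Sum = 254 mod 256 = 254
Complement = 1

1


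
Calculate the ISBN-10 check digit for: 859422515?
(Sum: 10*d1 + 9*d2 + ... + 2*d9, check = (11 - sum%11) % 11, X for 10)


Weighted sum: 280
280 mod 11 = 5

Check digit: 6


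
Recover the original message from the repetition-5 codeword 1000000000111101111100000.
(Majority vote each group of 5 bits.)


Groups: 10000, 00000, 11110, 11111, 00000
Majority votes: 00110

00110


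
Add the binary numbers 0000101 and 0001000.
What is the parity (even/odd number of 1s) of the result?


0000101 = 5
0001000 = 8
Sum = 13 = 1101
1s count = 3

odd parity (3 ones in 1101)


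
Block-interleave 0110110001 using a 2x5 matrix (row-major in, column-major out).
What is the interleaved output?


Matrix:
  01101
  10001
Read columns: 0110100011

0110100011


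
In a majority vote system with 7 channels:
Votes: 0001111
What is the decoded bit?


Ones: 4 out of 7
Threshold: 4

1 (4/7 voted 1)


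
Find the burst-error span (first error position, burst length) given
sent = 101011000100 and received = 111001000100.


XOR: 010010000000

Burst at position 1, length 4


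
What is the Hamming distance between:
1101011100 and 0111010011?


XOR: 1010001111
Count of 1s: 6

6


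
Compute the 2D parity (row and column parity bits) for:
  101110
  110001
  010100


Row parities: 010
Column parities: 001011

Row P: 010, Col P: 001011, Corner: 1


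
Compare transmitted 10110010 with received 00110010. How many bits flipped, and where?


XOR: 10000000

1 error(s) at position(s): 0


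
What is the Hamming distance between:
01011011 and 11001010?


XOR: 10010001
Count of 1s: 3

3


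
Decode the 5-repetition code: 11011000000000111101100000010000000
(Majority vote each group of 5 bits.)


Groups: 11011, 00000, 00001, 11101, 10000, 00100, 00000
Majority votes: 1001000

1001000


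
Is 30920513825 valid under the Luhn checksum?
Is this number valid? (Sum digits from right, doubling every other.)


Luhn sum = 41
41 mod 10 = 1

Invalid (Luhn sum mod 10 = 1)


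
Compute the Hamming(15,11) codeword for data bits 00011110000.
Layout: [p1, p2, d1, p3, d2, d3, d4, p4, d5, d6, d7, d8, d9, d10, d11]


Parity bits: p1=1, p2=1, p3=1, p4=1

110100111110000


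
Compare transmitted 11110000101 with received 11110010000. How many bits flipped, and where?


XOR: 00000010101

3 error(s) at position(s): 6, 8, 10


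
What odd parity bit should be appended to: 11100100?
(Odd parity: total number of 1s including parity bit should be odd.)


Number of 1s in data: 4
Parity bit: 1

1


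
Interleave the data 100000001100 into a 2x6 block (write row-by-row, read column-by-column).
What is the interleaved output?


Matrix:
  100000
  001100
Read columns: 100001010000

100001010000


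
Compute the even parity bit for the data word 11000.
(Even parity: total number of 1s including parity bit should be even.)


Number of 1s in data: 2
Parity bit: 0

0


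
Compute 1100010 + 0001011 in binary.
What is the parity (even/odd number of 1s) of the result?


1100010 = 98
0001011 = 11
Sum = 109 = 1101101
1s count = 5

odd parity (5 ones in 1101101)


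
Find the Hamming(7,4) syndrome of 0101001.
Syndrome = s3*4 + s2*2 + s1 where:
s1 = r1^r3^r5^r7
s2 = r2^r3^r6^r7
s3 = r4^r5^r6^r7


s1=1, s2=0, s3=0

Syndrome = 1 (error at position 1)


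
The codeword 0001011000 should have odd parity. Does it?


Number of 1s: 3

Yes, parity is correct (3 ones)


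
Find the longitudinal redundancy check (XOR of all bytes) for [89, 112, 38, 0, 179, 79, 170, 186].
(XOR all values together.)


XOR chain: 89 ^ 112 ^ 38 ^ 0 ^ 179 ^ 79 ^ 170 ^ 186 = 227

227


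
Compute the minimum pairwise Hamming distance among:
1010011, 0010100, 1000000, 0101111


Comparing all pairs, minimum distance: 3
Can detect 2 errors, correct 1 errors

3


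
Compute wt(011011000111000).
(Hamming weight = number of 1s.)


Counting 1s in 011011000111000

7


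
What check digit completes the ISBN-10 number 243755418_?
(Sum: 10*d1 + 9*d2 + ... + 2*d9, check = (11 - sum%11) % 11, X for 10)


Weighted sum: 219
219 mod 11 = 10

Check digit: 1


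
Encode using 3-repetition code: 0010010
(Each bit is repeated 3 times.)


Each bit -> 3 copies

000000111000000111000


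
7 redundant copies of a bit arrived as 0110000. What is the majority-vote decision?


Ones: 2 out of 7
Threshold: 4

0 (2/7 voted 1)


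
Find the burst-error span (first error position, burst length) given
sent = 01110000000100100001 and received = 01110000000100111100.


XOR: 00000000000000011101

Burst at position 15, length 5


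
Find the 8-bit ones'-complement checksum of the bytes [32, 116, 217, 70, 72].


Sum = 507 mod 256 = 251
Complement = 4

4


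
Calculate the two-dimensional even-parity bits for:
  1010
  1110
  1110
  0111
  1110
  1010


Row parities: 011110
Column parities: 1001

Row P: 011110, Col P: 1001, Corner: 0


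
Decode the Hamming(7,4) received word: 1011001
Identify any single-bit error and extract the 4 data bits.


Syndrome = 1: error at position 1

Data: 1001 (corrected bit 1)


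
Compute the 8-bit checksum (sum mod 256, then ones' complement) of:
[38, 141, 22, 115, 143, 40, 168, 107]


Sum = 774 mod 256 = 6
Complement = 249

249


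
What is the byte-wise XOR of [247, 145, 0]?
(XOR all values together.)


XOR chain: 247 ^ 145 ^ 0 = 102

102


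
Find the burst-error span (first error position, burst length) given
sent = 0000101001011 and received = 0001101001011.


XOR: 0001000000000

Burst at position 3, length 1


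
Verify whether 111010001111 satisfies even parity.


Number of 1s: 8

Yes, parity is correct (8 ones)


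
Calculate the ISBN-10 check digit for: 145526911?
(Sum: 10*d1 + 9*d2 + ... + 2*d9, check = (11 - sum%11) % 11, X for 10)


Weighted sum: 204
204 mod 11 = 6

Check digit: 5


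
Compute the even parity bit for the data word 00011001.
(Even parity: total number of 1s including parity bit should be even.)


Number of 1s in data: 3
Parity bit: 1

1


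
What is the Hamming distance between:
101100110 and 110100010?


XOR: 011000100
Count of 1s: 3

3


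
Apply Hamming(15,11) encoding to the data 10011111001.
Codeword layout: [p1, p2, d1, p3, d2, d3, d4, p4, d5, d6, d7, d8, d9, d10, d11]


Parity bits: p1=1, p2=1, p3=1, p4=1

111100111111001


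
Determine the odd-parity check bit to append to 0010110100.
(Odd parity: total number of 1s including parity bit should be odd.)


Number of 1s in data: 4
Parity bit: 1

1


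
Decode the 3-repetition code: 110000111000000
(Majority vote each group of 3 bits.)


Groups: 110, 000, 111, 000, 000
Majority votes: 10100

10100


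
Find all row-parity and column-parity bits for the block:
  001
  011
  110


Row parities: 100
Column parities: 100

Row P: 100, Col P: 100, Corner: 1


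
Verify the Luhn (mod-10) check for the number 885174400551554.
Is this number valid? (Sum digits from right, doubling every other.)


Luhn sum = 59
59 mod 10 = 9

Invalid (Luhn sum mod 10 = 9)


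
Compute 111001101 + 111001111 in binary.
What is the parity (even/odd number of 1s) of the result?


111001101 = 461
111001111 = 463
Sum = 924 = 1110011100
1s count = 6

even parity (6 ones in 1110011100)


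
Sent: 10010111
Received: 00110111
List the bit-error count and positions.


XOR: 10100000

2 error(s) at position(s): 0, 2


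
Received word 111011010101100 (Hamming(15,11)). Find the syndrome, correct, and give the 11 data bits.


Syndrome = 0: no error detected

Data: 11100101100 (no errors)


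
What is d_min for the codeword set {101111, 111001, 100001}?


Comparing all pairs, minimum distance: 2
Can detect 1 errors, correct 0 errors

2


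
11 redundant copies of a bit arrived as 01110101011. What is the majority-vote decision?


Ones: 7 out of 11
Threshold: 6

1 (7/11 voted 1)


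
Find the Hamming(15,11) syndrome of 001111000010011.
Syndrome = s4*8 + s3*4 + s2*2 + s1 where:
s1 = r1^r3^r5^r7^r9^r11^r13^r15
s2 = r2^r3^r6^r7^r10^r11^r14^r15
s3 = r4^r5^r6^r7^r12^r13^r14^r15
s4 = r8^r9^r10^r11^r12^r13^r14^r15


s1=0, s2=1, s3=1, s4=1

Syndrome = 14 (error at position 14)


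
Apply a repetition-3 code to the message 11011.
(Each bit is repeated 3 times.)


Each bit -> 3 copies

111111000111111


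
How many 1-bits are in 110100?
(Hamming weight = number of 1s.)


Counting 1s in 110100

3


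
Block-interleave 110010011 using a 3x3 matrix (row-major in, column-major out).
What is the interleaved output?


Matrix:
  110
  010
  011
Read columns: 100111001

100111001


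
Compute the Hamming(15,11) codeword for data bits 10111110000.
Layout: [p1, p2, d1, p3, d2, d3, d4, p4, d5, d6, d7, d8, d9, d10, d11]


Parity bits: p1=0, p2=1, p3=0, p4=1

011001111110000


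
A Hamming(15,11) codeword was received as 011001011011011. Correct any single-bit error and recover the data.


Syndrome = 0: no error detected

Data: 10101011011 (no errors)


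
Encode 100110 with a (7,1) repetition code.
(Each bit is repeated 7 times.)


Each bit -> 7 copies

111111100000000000000111111111111110000000


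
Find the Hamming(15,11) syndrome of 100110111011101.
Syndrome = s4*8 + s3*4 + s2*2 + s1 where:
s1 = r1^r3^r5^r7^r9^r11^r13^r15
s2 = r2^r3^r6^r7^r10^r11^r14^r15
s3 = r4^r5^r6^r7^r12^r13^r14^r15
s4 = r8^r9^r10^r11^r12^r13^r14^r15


s1=1, s2=1, s3=0, s4=0

Syndrome = 3 (error at position 3)


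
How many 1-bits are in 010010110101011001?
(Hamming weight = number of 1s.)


Counting 1s in 010010110101011001

9


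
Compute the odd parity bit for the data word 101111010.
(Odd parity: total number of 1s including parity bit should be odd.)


Number of 1s in data: 6
Parity bit: 1

1


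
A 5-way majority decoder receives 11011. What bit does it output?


Ones: 4 out of 5
Threshold: 3

1 (4/5 voted 1)


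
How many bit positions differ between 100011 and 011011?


XOR: 111000
Count of 1s: 3

3


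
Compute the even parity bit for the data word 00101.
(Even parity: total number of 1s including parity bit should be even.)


Number of 1s in data: 2
Parity bit: 0

0


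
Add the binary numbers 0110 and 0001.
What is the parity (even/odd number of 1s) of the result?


0110 = 6
0001 = 1
Sum = 7 = 111
1s count = 3

odd parity (3 ones in 111)


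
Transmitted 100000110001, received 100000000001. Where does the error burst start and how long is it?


XOR: 000000110000

Burst at position 6, length 2


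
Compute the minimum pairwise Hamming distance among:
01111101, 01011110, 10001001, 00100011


Comparing all pairs, minimum distance: 3
Can detect 2 errors, correct 1 errors

3


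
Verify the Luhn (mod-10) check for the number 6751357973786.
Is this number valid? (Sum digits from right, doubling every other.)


Luhn sum = 71
71 mod 10 = 1

Invalid (Luhn sum mod 10 = 1)


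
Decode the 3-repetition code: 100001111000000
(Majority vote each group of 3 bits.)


Groups: 100, 001, 111, 000, 000
Majority votes: 00100

00100


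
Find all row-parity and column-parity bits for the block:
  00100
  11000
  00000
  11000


Row parities: 1000
Column parities: 00100

Row P: 1000, Col P: 00100, Corner: 1


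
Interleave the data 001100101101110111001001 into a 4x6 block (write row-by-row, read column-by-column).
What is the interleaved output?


Matrix:
  001100
  101101
  110111
  001001
Read columns: 011000101101111000100111

011000101101111000100111


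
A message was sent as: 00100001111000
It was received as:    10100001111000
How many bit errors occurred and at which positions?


XOR: 10000000000000

1 error(s) at position(s): 0


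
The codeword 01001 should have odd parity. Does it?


Number of 1s: 2

No, parity error (2 ones)


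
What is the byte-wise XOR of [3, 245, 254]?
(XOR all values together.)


XOR chain: 3 ^ 245 ^ 254 = 8

8


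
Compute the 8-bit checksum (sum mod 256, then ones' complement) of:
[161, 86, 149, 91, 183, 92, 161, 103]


Sum = 1026 mod 256 = 2
Complement = 253

253


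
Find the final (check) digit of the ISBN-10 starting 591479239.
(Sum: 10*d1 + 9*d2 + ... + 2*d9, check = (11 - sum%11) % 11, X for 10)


Weighted sum: 289
289 mod 11 = 3

Check digit: 8


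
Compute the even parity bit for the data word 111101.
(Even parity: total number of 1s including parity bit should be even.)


Number of 1s in data: 5
Parity bit: 1

1


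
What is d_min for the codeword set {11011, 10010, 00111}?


Comparing all pairs, minimum distance: 2
Can detect 1 errors, correct 0 errors

2


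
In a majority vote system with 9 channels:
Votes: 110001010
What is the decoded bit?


Ones: 4 out of 9
Threshold: 5

0 (4/9 voted 1)


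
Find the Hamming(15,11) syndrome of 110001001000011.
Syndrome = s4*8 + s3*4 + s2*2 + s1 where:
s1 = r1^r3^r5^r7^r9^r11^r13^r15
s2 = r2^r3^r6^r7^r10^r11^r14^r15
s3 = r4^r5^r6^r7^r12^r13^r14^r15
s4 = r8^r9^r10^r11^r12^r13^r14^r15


s1=1, s2=0, s3=1, s4=1

Syndrome = 13 (error at position 13)


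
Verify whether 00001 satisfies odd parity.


Number of 1s: 1

Yes, parity is correct (1 ones)


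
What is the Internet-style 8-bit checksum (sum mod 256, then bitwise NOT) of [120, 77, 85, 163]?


Sum = 445 mod 256 = 189
Complement = 66

66


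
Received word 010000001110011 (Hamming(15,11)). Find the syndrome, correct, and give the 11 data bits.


Syndrome = 11: error at position 11

Data: 00001100011 (corrected bit 11)


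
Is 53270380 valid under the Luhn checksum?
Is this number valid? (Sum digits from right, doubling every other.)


Luhn sum = 25
25 mod 10 = 5

Invalid (Luhn sum mod 10 = 5)


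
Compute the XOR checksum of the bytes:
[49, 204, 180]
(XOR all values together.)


XOR chain: 49 ^ 204 ^ 180 = 73

73


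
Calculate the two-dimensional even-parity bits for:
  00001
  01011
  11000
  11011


Row parities: 1100
Column parities: 01001

Row P: 1100, Col P: 01001, Corner: 0


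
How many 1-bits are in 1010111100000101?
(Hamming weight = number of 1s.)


Counting 1s in 1010111100000101

8


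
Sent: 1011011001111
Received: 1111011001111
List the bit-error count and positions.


XOR: 0100000000000

1 error(s) at position(s): 1


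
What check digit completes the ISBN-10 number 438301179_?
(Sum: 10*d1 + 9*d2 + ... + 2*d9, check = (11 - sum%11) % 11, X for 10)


Weighted sum: 200
200 mod 11 = 2

Check digit: 9


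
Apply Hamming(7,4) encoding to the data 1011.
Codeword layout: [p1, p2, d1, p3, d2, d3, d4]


Parity bits: p1=0, p2=1, p3=0

0110011


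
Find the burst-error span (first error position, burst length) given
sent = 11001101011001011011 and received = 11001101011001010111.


XOR: 00000000000000001100

Burst at position 16, length 2


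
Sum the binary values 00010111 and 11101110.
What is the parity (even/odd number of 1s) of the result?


00010111 = 23
11101110 = 238
Sum = 261 = 100000101
1s count = 3

odd parity (3 ones in 100000101)


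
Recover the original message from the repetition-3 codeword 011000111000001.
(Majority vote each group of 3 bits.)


Groups: 011, 000, 111, 000, 001
Majority votes: 10100

10100


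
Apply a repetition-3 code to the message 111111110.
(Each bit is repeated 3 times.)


Each bit -> 3 copies

111111111111111111111111000


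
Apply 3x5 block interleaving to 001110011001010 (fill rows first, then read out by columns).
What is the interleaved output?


Matrix:
  00111
  00110
  01010
Read columns: 000001110111100

000001110111100


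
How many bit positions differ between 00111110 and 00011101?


XOR: 00100011
Count of 1s: 3

3


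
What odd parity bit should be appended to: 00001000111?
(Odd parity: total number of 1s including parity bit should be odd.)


Number of 1s in data: 4
Parity bit: 1

1


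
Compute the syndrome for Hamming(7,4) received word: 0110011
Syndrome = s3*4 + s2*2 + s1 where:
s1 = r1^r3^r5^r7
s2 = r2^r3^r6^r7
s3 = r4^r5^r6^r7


s1=0, s2=0, s3=0

Syndrome = 0 (no error)


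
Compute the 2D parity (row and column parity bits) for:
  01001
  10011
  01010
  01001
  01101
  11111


Row parities: 010011
Column parities: 01011

Row P: 010011, Col P: 01011, Corner: 1


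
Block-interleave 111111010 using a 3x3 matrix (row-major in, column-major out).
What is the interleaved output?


Matrix:
  111
  111
  010
Read columns: 110111110

110111110


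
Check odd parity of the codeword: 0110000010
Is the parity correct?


Number of 1s: 3

Yes, parity is correct (3 ones)


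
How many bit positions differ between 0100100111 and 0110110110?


XOR: 0010010001
Count of 1s: 3

3


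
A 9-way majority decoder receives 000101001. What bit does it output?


Ones: 3 out of 9
Threshold: 5

0 (3/9 voted 1)


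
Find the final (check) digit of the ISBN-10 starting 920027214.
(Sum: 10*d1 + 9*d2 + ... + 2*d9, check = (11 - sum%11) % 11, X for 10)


Weighted sum: 174
174 mod 11 = 9

Check digit: 2


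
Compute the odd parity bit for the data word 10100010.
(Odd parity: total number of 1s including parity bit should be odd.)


Number of 1s in data: 3
Parity bit: 0

0


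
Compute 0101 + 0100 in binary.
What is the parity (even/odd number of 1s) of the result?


0101 = 5
0100 = 4
Sum = 9 = 1001
1s count = 2

even parity (2 ones in 1001)


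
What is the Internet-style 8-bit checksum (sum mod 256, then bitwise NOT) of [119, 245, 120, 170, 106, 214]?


Sum = 974 mod 256 = 206
Complement = 49

49


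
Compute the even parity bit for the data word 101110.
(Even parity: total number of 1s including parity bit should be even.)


Number of 1s in data: 4
Parity bit: 0

0


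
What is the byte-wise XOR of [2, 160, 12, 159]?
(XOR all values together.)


XOR chain: 2 ^ 160 ^ 12 ^ 159 = 49

49


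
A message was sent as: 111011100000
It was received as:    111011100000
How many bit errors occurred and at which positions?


XOR: 000000000000

0 errors (received matches sent)


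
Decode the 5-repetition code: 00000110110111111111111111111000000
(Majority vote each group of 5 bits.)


Groups: 00000, 11011, 01111, 11111, 11111, 11110, 00000
Majority votes: 0111110

0111110


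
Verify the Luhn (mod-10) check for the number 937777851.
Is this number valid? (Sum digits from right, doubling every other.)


Luhn sum = 49
49 mod 10 = 9

Invalid (Luhn sum mod 10 = 9)
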